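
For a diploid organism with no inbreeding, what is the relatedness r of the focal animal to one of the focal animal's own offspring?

0.5

Each parent–offspring link contributes a factor of 1/2, and independent paths through distinct common ancestors add.
One parent–offspring link: r = (1/2)^1 = 1/2.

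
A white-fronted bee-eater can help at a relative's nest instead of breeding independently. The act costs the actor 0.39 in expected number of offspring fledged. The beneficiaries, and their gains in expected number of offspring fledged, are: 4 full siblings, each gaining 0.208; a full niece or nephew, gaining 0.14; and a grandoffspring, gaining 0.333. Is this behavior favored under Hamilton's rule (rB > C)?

Hamilton's rule: the trait is favored when the sum of r·B over every recipient exceeds the actor's cost C.
r to a full sibling = 1/2 (full sibs share both parents — two paths of length 2: r = 2·(1/2)^2 = 1/2).
r to a full niece or nephew = 0.25 (full aunt/uncle↔niece/nephew: two paths of length 3 through the shared grandparent pair: r = 2·(1/2)^3 = 1/4).
r to a grandoffspring = 1/4 (two parent–offspring links: r = (1/2)^2 = 1/4).
Summing one r·B term per recipient: 4·0.5·0.208 + 1·0.25·0.14 + 1·0.25·0.333 = 0.53425.
0.53425 > 0.39: the indirect benefit exceeds the cost.

Yes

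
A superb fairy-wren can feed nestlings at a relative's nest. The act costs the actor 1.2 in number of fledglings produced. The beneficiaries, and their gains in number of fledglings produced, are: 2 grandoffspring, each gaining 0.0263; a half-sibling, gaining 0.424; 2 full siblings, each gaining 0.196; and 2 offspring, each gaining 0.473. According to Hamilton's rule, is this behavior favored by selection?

No

Hamilton's rule: the trait is favored when the sum of r·B over every recipient exceeds the actor's cost C.
r to a grandoffspring = 0.25 (two parent–offspring links: r = (1/2)^2 = 1/4).
r to a half-sibling = 0.25 (half-sibs share one parent — one path of length 2: r = (1/2)^2 = 1/4).
r to a full sibling = 0.5 (full sibs share both parents — two paths of length 2: r = 2·(1/2)^2 = 1/2).
r to an offspring = 1/2 (one parent–offspring link: r = (1/2)^1 = 1/2).
Summing one r·B term per recipient: 2·0.25·0.0263 + 1·0.25·0.424 + 2·0.5·0.196 + 2·0.5·0.473 = 0.78815.
0.78815 < 1.2: the indirect benefit is less than the cost.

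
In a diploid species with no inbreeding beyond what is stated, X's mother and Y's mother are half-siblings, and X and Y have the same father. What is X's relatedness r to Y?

0.3125

Wright's path rule: contributions from independent ancestry routes add.
X and Y are related in two ways: half first cousins through their mothers (r = 1/16) and half-sibs through their shared father (r = 1/4).
r = 1/16 + 1/4 = 0.3125.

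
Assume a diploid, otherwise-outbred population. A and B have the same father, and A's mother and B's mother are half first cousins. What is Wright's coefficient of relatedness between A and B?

0.265625

Wright's path rule: contributions from independent ancestry routes add.
A and B are related in two ways: half-sibs through their shared father (r = 1/4) and half second cousins through their mothers (r = 1/64).
r = 1/4 + 1/64 = 17/64 = 0.265625.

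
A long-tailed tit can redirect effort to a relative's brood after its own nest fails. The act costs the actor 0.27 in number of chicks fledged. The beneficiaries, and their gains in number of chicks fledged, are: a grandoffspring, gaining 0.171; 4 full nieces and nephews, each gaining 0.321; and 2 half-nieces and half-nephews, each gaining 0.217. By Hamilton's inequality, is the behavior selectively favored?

Yes

Hamilton's rule: the trait is favored when the sum of r·B over every recipient exceeds the actor's cost C.
r to a grandoffspring = 0.25 (two parent–offspring links: r = (1/2)^2 = 1/4).
r to a full niece or nephew = 1/4 (full aunt/uncle↔niece/nephew: two paths of length 3 through the shared grandparent pair: r = 2·(1/2)^3 = 1/4).
r to a half-niece or half-nephew = 1/8 (half-aunt/uncle↔niece/nephew: one path of length 3: r = (1/2)^3 = 1/8).
Summing one r·B term per recipient: 1·0.25·0.171 + 4·0.25·0.321 + 2·0.125·0.217 = 0.418.
0.418 > 0.27: the indirect benefit exceeds the cost.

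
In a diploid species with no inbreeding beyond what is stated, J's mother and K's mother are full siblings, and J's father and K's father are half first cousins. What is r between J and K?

Independent pedigree routes through distinct common ancestors add.
J and K are related in two ways: first cousins through their mothers (r = 1/8) and half second cousins through their fathers (r = 1/64).
r = 1/8 + 1/64 = 9/64 = 0.140625.

0.140625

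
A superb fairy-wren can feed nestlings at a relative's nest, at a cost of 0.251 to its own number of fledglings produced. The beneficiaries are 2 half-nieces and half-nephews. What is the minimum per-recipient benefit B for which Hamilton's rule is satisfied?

1.004

r to a half-niece or half-nephew = 1/8 (half-aunt/uncle↔niece/nephew: one path of length 3: r = (1/2)^3 = 1/8).
Hamilton's rule with n recipients of equal r: n·r·B > C, so B > C/(n·r) = 0.251/(2·0.125) = 1.004.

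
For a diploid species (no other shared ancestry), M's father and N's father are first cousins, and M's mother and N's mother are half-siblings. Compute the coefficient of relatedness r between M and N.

0.09375

Independent pedigree routes through distinct common ancestors add.
M and N are related in two ways: second cousins through their fathers (r = 1/32) and half first cousins through their mothers (r = 1/16).
r = 1/32 + 1/16 = 0.09375.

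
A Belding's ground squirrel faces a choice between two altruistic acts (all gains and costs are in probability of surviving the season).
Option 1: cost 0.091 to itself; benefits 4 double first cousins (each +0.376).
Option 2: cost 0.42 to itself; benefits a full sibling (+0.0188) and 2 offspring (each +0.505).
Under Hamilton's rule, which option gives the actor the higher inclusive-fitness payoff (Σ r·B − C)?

Option 1

Option 1: r to a double first cousin = 0.25.
Option 1: Σ r·B − C = (4·0.25·0.376) − 0.091 = 0.285.
Option 2: r to a full sibling = 0.5.
Option 2: r to an offspring = 0.5.
Option 2: Σ r·B − C = (1·0.5·0.0188 + 2·0.5·0.505) − 0.42 = 0.0944.
Option 1 has the higher net inclusive-fitness payoff.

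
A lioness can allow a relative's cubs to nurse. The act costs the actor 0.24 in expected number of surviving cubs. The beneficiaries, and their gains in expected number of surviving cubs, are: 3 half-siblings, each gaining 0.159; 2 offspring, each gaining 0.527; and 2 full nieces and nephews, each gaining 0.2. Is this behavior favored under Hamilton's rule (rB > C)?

Yes

Hamilton's rule: the trait is favored when the sum of r·B over every recipient exceeds the actor's cost C.
r to a half-sibling = 1/4 (half-sibs share one parent — one path of length 2: r = (1/2)^2 = 1/4).
r to an offspring = 1/2 (one parent–offspring link: r = (1/2)^1 = 1/2).
r to a full niece or nephew = 0.25 (full aunt/uncle↔niece/nephew: two paths of length 3 through the shared grandparent pair: r = 2·(1/2)^3 = 1/4).
Summing one r·B term per recipient: 3·0.25·0.159 + 2·0.5·0.527 + 2·0.25·0.2 = 0.74625.
0.74625 > 0.24: the indirect benefit exceeds the cost.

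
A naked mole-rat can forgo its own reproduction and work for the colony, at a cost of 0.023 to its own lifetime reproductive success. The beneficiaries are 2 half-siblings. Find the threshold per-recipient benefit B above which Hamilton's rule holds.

r to a half-sibling = 1/4 (half-sibs share one parent — one path of length 2: r = (1/2)^2 = 1/4).
Hamilton's rule with n recipients of equal r: n·r·B > C, so B > C/(n·r) = 0.023/(2·0.25) = 0.046.

0.046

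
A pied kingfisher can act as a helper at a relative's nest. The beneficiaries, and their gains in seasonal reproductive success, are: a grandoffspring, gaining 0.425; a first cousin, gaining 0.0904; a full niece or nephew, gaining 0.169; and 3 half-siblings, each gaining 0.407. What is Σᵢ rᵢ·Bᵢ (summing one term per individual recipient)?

0.46505

r to a grandoffspring = 0.25 (two parent–offspring links: r = (1/2)^2 = 1/4).
r to a first cousin = 0.125 (first cousins share one grandparent pair — two paths of length 4: r = 2·(1/2)^4 = 1/8).
r to a full niece or nephew = 1/4 (full aunt/uncle↔niece/nephew: two paths of length 3 through the shared grandparent pair: r = 2·(1/2)^3 = 1/4).
r to a half-sibling = 0.25 (half-sibs share one parent — one path of length 2: r = (1/2)^2 = 1/4).
Summing one r·B term per recipient: 1·0.25·0.425 + 1·0.125·0.0904 + 1·0.25·0.169 + 3·0.25·0.407 = 0.46505.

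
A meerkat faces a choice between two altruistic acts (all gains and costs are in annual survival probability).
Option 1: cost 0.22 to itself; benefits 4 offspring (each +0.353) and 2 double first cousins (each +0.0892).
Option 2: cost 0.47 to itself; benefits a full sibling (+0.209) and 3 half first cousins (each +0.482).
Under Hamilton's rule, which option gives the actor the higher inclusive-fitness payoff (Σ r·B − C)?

Option 1

Option 1: r to an offspring = 0.5.
Option 1: r to a double first cousin = 0.25.
Option 1: Σ r·B − C = (4·0.5·0.353 + 2·0.25·0.0892) − 0.22 = 0.5306.
Option 2: r to a full sibling = 0.5.
Option 2: r to a half first cousin = 0.0625.
Option 2: Σ r·B − C = (1·0.5·0.209 + 3·0.0625·0.482) − 0.47 = -0.275125.
Option 1 has the higher net inclusive-fitness payoff.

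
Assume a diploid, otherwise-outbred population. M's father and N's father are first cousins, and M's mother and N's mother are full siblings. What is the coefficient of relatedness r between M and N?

0.15625

With two independent routes of shared ancestry, r is the sum of the two contributions.
M and N are related in two ways: second cousins through their fathers (r = 1/32) and first cousins through their mothers (r = 1/8).
r = 1/32 + 1/8 = 5/32 = 0.15625.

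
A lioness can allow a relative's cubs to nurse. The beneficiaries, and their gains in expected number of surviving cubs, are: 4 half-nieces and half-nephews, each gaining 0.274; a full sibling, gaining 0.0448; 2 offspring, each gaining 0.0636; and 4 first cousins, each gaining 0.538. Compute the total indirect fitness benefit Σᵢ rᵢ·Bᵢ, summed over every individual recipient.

r to a half-niece or half-nephew = 0.125 (half-aunt/uncle↔niece/nephew: one path of length 3: r = (1/2)^3 = 1/8).
r to a full sibling = 1/2 (full sibs share both parents — two paths of length 2: r = 2·(1/2)^2 = 1/2).
r to an offspring = 0.5 (one parent–offspring link: r = (1/2)^1 = 1/2).
r to a first cousin = 1/8 (first cousins share one grandparent pair — two paths of length 4: r = 2·(1/2)^4 = 1/8).
Summing one r·B term per recipient: 4·0.125·0.274 + 1·0.5·0.0448 + 2·0.5·0.0636 + 4·0.125·0.538 = 0.492.

0.492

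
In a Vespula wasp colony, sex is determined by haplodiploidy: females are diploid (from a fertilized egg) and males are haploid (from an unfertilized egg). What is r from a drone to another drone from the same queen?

0.5

Haploid brothers each carry a random half of the queen's diploid genome, so on average they share half: r = 1/2.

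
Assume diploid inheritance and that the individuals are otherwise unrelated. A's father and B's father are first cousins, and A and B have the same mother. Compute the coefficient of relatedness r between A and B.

Independent pedigree routes through distinct common ancestors add.
A and B are related in two ways: second cousins through their fathers (r = 1/32) and half-sibs through their shared mother (r = 1/4).
r = 1/32 + 1/4 = 9/32 = 0.28125.

0.28125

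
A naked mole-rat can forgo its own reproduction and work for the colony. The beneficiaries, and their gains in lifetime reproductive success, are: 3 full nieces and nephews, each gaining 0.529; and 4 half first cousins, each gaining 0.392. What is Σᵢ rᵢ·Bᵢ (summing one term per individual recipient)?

r to a full niece or nephew = 0.25 (full aunt/uncle↔niece/nephew: two paths of length 3 through the shared grandparent pair: r = 2·(1/2)^3 = 1/4).
r to a half first cousin = 0.0625 (half first cousins share one grandparent — one path of length 4: r = (1/2)^4 = 1/16).
Summing one r·B term per recipient: 3·0.25·0.529 + 4·0.0625·0.392 = 0.49475.

0.49475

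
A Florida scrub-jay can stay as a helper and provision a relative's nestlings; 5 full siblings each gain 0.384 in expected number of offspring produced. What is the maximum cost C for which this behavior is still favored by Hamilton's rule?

r to a full sibling = 0.5 (full sibs share both parents — two paths of length 2: r = 2·(1/2)^2 = 1/2).
Hamilton's rule: n·r·B > C, so the trait is favored while C < n·r·B = 5·0.5·0.384 = 0.96.

0.96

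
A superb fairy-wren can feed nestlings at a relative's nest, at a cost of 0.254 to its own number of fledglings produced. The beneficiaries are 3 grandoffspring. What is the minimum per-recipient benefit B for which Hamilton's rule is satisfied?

0.3387

r to a grandoffspring = 1/4 (two parent–offspring links: r = (1/2)^2 = 1/4).
Hamilton's rule with n recipients of equal r: n·r·B > C, so B > C/(n·r) = 0.254/(3·0.25) = 0.3387.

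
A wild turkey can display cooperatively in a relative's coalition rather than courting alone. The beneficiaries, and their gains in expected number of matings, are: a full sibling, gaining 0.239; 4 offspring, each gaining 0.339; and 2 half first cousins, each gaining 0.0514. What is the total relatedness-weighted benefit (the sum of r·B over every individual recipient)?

0.803925

r to a full sibling = 0.5 (full sibs share both parents — two paths of length 2: r = 2·(1/2)^2 = 1/2).
r to an offspring = 0.5 (one parent–offspring link: r = (1/2)^1 = 1/2).
r to a half first cousin = 1/16 (half first cousins share one grandparent — one path of length 4: r = (1/2)^4 = 1/16).
Summing one r·B term per recipient: 1·0.5·0.239 + 4·0.5·0.339 + 2·0.0625·0.0514 = 0.803925.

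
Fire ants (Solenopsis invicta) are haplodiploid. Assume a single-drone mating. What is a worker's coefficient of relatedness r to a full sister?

0.75

Haplodiploid full sisters inherit their father's entire haploid genome identically (contributing 1/2) and on average half of their mother's contribution (1/2 · 1/2 = 1/4); r = 1/2 + 1/4 = 3/4.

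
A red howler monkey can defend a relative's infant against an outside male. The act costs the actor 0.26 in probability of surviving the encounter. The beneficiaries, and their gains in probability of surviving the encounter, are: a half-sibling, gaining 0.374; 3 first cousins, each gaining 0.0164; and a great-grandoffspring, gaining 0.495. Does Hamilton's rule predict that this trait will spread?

No

Hamilton's rule: the trait is favored when the sum of r·B over every recipient exceeds the actor's cost C.
r to a half-sibling = 1/4 (half-sibs share one parent — one path of length 2: r = (1/2)^2 = 1/4).
r to a first cousin = 0.125 (first cousins share one grandparent pair — two paths of length 4: r = 2·(1/2)^4 = 1/8).
r to a great-grandoffspring = 0.125 (three parent–offspring links: r = (1/2)^3 = 1/8).
Summing one r·B term per recipient: 1·0.25·0.374 + 3·0.125·0.0164 + 1·0.125·0.495 = 0.161525.
0.161525 < 0.26: the indirect benefit is less than the cost.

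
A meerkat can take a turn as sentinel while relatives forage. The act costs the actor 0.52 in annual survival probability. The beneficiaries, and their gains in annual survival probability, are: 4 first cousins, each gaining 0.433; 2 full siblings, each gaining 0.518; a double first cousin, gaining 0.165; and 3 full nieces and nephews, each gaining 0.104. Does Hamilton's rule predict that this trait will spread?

Yes

Hamilton's rule: the trait is favored when the sum of r·B over every recipient exceeds the actor's cost C.
r to a first cousin = 0.125 (first cousins share one grandparent pair — two paths of length 4: r = 2·(1/2)^4 = 1/8).
r to a full sibling = 0.5 (full sibs share both parents — two paths of length 2: r = 2·(1/2)^2 = 1/2).
r to a double first cousin = 0.25 (double first cousins share both grandparent pairs — four paths of length 4: r = 4·(1/2)^4 = 1/4).
r to a full niece or nephew = 1/4 (full aunt/uncle↔niece/nephew: two paths of length 3 through the shared grandparent pair: r = 2·(1/2)^3 = 1/4).
Summing one r·B term per recipient: 4·0.125·0.433 + 2·0.5·0.518 + 1·0.25·0.165 + 3·0.25·0.104 = 0.85375.
0.85375 > 0.52: the indirect benefit exceeds the cost.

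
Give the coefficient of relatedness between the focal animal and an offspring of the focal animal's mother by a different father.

Each parent–offspring link contributes a factor of 1/2, and independent paths through distinct common ancestors add.
Half-sibs share one parent — one path of length 2: r = (1/2)^2 = 1/4.

0.25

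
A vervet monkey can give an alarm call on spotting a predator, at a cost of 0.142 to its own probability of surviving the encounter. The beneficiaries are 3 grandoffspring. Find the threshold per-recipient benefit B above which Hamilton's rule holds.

r to a grandoffspring = 1/4 (two parent–offspring links: r = (1/2)^2 = 1/4).
Hamilton's rule with n recipients of equal r: n·r·B > C, so B > C/(n·r) = 0.142/(3·0.25) = 0.1893.

0.1893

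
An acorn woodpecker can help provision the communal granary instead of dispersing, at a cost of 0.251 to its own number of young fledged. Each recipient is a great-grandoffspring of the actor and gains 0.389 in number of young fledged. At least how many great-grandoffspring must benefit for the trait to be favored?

6

r to a great-grandoffspring = 1/8 (three parent–offspring links: r = (1/2)^3 = 1/8).
Hamilton's rule: n·r·B > C  ⇒  n > C/(r·B) = 0.251/(0.125·0.389) = 5.162.
The smallest integer exceeding 5.162 is 6.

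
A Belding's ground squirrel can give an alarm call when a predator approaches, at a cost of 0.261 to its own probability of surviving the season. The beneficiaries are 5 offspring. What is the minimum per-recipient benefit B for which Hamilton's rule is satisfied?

r to an offspring = 1/2 (one parent–offspring link: r = (1/2)^1 = 1/2).
Hamilton's rule with n recipients of equal r: n·r·B > C, so B > C/(n·r) = 0.261/(5·0.5) = 0.1044.

0.1044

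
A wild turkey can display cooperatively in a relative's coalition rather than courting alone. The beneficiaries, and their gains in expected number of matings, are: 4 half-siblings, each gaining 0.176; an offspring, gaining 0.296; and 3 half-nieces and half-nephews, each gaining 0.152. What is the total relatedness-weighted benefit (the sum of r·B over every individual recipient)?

r to a half-sibling = 1/4 (half-sibs share one parent — one path of length 2: r = (1/2)^2 = 1/4).
r to an offspring = 1/2 (one parent–offspring link: r = (1/2)^1 = 1/2).
r to a half-niece or half-nephew = 1/8 (half-aunt/uncle↔niece/nephew: one path of length 3: r = (1/2)^3 = 1/8).
Summing one r·B term per recipient: 4·0.25·0.176 + 1·0.5·0.296 + 3·0.125·0.152 = 0.381.

0.381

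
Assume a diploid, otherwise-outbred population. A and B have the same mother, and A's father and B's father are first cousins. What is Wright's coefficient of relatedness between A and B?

0.28125

Wright's path rule: contributions from independent ancestry routes add.
A and B are related in two ways: half-sibs through their shared mother (r = 1/4) and second cousins through their fathers (r = 1/32).
r = 1/4 + 1/32 = 9/32 = 0.28125.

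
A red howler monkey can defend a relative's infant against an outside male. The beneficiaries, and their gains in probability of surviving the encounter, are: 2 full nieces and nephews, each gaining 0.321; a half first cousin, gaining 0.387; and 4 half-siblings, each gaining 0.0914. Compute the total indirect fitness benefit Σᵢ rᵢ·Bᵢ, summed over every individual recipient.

0.2760875

r to a full niece or nephew = 0.25 (full aunt/uncle↔niece/nephew: two paths of length 3 through the shared grandparent pair: r = 2·(1/2)^3 = 1/4).
r to a half first cousin = 1/16 (half first cousins share one grandparent — one path of length 4: r = (1/2)^4 = 1/16).
r to a half-sibling = 0.25 (half-sibs share one parent — one path of length 2: r = (1/2)^2 = 1/4).
Summing one r·B term per recipient: 2·0.25·0.321 + 1·0.0625·0.387 + 4·0.25·0.0914 = 0.2760875.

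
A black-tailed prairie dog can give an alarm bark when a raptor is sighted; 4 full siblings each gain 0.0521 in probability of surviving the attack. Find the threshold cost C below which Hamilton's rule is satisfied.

r to a full sibling = 1/2 (full sibs share both parents — two paths of length 2: r = 2·(1/2)^2 = 1/2).
Hamilton's rule: n·r·B > C, so the trait is favored while C < n·r·B = 4·0.5·0.0521 = 0.1042.

0.1042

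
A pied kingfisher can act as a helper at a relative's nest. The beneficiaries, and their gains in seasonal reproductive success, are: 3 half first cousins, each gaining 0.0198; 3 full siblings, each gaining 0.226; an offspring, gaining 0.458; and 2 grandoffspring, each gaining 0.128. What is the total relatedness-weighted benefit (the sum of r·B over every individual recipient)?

r to a half first cousin = 0.0625 (half first cousins share one grandparent — one path of length 4: r = (1/2)^4 = 1/16).
r to a full sibling = 1/2 (full sibs share both parents — two paths of length 2: r = 2·(1/2)^2 = 1/2).
r to an offspring = 1/2 (one parent–offspring link: r = (1/2)^1 = 1/2).
r to a grandoffspring = 0.25 (two parent–offspring links: r = (1/2)^2 = 1/4).
Summing one r·B term per recipient: 3·0.0625·0.0198 + 3·0.5·0.226 + 1·0.5·0.458 + 2·0.25·0.128 = 0.6357125.

0.6357125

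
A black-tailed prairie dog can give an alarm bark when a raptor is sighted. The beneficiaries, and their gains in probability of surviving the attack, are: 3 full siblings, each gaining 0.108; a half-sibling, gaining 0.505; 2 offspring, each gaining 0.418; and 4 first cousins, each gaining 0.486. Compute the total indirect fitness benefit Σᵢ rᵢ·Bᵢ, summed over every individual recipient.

r to a full sibling = 0.5 (full sibs share both parents — two paths of length 2: r = 2·(1/2)^2 = 1/2).
r to a half-sibling = 1/4 (half-sibs share one parent — one path of length 2: r = (1/2)^2 = 1/4).
r to an offspring = 1/2 (one parent–offspring link: r = (1/2)^1 = 1/2).
r to a first cousin = 0.125 (first cousins share one grandparent pair — two paths of length 4: r = 2·(1/2)^4 = 1/8).
Summing one r·B term per recipient: 3·0.5·0.108 + 1·0.25·0.505 + 2·0.5·0.418 + 4·0.125·0.486 = 0.94925.

0.94925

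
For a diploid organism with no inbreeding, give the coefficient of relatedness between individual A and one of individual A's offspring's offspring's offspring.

Each parent–offspring link contributes a factor of 1/2, and independent paths through distinct common ancestors add.
Three parent–offspring links: r = (1/2)^3 = 1/8.

0.125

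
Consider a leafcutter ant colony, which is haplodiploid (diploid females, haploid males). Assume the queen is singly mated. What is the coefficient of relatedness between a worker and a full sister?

0.75

Haplodiploid full sisters inherit their father's entire haploid genome identically (contributing 1/2) and on average half of their mother's contribution (1/2 · 1/2 = 1/4); r = 1/2 + 1/4 = 3/4.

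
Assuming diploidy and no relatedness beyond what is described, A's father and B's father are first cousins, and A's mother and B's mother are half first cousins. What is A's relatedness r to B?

0.046875

Independent pedigree routes through distinct common ancestors add.
A and B are related in two ways: second cousins through their fathers (r = 1/32) and half second cousins through their mothers (r = 1/64).
r = 1/32 + 1/64 = 0.046875.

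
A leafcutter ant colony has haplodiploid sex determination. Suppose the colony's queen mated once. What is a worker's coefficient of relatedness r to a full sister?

0.75

Haplodiploid full sisters inherit their father's entire haploid genome identically (contributing 1/2) and on average half of their mother's contribution (1/2 · 1/2 = 1/4); r = 1/2 + 1/4 = 3/4.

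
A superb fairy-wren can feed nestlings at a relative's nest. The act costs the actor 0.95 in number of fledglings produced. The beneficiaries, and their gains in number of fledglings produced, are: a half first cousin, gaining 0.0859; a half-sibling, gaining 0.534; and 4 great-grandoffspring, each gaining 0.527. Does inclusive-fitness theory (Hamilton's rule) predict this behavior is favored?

No

Hamilton's rule: the trait is favored when the sum of r·B over every recipient exceeds the actor's cost C.
r to a half first cousin = 0.0625 (half first cousins share one grandparent — one path of length 4: r = (1/2)^4 = 1/16).
r to a half-sibling = 1/4 (half-sibs share one parent — one path of length 2: r = (1/2)^2 = 1/4).
r to a great-grandoffspring = 1/8 (three parent–offspring links: r = (1/2)^3 = 1/8).
Summing one r·B term per recipient: 1·0.0625·0.0859 + 1·0.25·0.534 + 4·0.125·0.527 = 0.40236875.
0.40236875 < 0.95: the indirect benefit is less than the cost.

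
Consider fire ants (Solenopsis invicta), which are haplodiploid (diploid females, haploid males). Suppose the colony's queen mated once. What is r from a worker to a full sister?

0.75

Haplodiploid full sisters inherit their father's entire haploid genome identically (contributing 1/2) and on average half of their mother's contribution (1/2 · 1/2 = 1/4); r = 1/2 + 1/4 = 3/4.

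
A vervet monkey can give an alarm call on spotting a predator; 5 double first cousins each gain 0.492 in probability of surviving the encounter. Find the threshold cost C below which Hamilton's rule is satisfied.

0.615

r to a double first cousin = 1/4 (double first cousins share both grandparent pairs — four paths of length 4: r = 4·(1/2)^4 = 1/4).
Hamilton's rule: n·r·B > C, so the trait is favored while C < n·r·B = 5·0.25·0.492 = 0.615.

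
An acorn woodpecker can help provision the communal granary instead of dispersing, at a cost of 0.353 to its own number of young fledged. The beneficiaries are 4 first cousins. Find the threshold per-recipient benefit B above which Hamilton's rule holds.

0.706

r to a first cousin = 1/8 (first cousins share one grandparent pair — two paths of length 4: r = 2·(1/2)^4 = 1/8).
Hamilton's rule with n recipients of equal r: n·r·B > C, so B > C/(n·r) = 0.353/(4·0.125) = 0.706.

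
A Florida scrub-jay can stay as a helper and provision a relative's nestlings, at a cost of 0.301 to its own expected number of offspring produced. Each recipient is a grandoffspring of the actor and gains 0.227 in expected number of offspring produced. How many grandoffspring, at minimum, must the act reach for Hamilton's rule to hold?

6

r to a grandoffspring = 1/4 (two parent–offspring links: r = (1/2)^2 = 1/4).
Hamilton's rule: n·r·B > C  ⇒  n > C/(r·B) = 0.301/(0.25·0.227) = 5.304.
The smallest integer exceeding 5.304 is 6.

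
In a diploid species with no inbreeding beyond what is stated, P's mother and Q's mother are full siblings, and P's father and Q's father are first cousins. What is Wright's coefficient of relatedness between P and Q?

With two independent routes of shared ancestry, r is the sum of the two contributions.
P and Q are related in two ways: first cousins through their mothers (r = 1/8) and second cousins through their fathers (r = 1/32).
r = 1/8 + 1/32 = 0.15625.

0.15625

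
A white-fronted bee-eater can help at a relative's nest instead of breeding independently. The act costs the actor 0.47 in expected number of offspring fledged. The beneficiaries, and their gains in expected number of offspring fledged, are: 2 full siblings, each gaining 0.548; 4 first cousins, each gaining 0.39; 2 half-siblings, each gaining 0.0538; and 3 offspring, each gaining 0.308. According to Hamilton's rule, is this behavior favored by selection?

Yes

Hamilton's rule: the trait is favored when the sum of r·B over every recipient exceeds the actor's cost C.
r to a full sibling = 1/2 (full sibs share both parents — two paths of length 2: r = 2·(1/2)^2 = 1/2).
r to a first cousin = 0.125 (first cousins share one grandparent pair — two paths of length 4: r = 2·(1/2)^4 = 1/8).
r to a half-sibling = 0.25 (half-sibs share one parent — one path of length 2: r = (1/2)^2 = 1/4).
r to an offspring = 0.5 (one parent–offspring link: r = (1/2)^1 = 1/2).
Summing one r·B term per recipient: 2·0.5·0.548 + 4·0.125·0.39 + 2·0.25·0.0538 + 3·0.5·0.308 = 1.2319.
1.2319 > 0.47: the indirect benefit exceeds the cost.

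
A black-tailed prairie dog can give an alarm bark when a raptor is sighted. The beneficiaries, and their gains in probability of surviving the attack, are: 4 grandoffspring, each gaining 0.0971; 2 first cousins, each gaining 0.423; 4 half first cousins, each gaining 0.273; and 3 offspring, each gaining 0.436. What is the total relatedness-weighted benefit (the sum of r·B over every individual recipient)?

r to a grandoffspring = 1/4 (two parent–offspring links: r = (1/2)^2 = 1/4).
r to a first cousin = 1/8 (first cousins share one grandparent pair — two paths of length 4: r = 2·(1/2)^4 = 1/8).
r to a half first cousin = 0.0625 (half first cousins share one grandparent — one path of length 4: r = (1/2)^4 = 1/16).
r to an offspring = 1/2 (one parent–offspring link: r = (1/2)^1 = 1/2).
Summing one r·B term per recipient: 4·0.25·0.0971 + 2·0.125·0.423 + 4·0.0625·0.273 + 3·0.5·0.436 = 0.9251.

0.9251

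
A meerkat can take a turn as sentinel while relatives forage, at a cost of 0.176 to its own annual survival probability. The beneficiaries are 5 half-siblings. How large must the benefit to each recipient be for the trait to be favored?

r to a half-sibling = 0.25 (half-sibs share one parent — one path of length 2: r = (1/2)^2 = 1/4).
Hamilton's rule with n recipients of equal r: n·r·B > C, so B > C/(n·r) = 0.176/(5·0.25) = 0.1408.

0.1408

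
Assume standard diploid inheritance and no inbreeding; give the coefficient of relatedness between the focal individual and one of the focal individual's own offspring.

Each parent–offspring link contributes a factor of 1/2, and independent paths through distinct common ancestors add.
One parent–offspring link: r = (1/2)^1 = 1/2.

0.5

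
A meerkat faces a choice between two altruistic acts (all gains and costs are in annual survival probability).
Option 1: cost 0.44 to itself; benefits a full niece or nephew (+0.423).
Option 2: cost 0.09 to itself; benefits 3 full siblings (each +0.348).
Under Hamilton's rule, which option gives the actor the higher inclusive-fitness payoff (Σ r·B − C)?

Option 2

Option 1: r to a full niece or nephew = 0.25.
Option 1: Σ r·B − C = (1·0.25·0.423) − 0.44 = -0.33425.
Option 2: r to a full sibling = 0.5.
Option 2: Σ r·B − C = (3·0.5·0.348) − 0.09 = 0.432.
Option 2 has the higher net inclusive-fitness payoff.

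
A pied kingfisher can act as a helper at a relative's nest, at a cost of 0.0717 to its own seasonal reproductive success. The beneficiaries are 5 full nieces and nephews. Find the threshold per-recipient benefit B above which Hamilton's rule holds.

r to a full niece or nephew = 0.25 (full aunt/uncle↔niece/nephew: two paths of length 3 through the shared grandparent pair: r = 2·(1/2)^3 = 1/4).
Hamilton's rule with n recipients of equal r: n·r·B > C, so B > C/(n·r) = 0.0717/(5·0.25) = 0.0574.

0.0574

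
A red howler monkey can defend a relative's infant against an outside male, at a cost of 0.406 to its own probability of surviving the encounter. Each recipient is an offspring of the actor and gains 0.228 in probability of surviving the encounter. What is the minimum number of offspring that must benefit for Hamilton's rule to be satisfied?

4

r to an offspring = 1/2 (one parent–offspring link: r = (1/2)^1 = 1/2).
Hamilton's rule: n·r·B > C  ⇒  n > C/(r·B) = 0.406/(0.5·0.228) = 3.561.
The smallest integer exceeding 3.561 is 4.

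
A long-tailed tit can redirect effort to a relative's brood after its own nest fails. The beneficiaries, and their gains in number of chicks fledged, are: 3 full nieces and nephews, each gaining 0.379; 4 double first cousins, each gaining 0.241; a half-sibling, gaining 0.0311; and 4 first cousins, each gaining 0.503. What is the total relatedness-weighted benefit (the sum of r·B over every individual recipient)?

r to a full niece or nephew = 0.25 (full aunt/uncle↔niece/nephew: two paths of length 3 through the shared grandparent pair: r = 2·(1/2)^3 = 1/4).
r to a double first cousin = 1/4 (double first cousins share both grandparent pairs — four paths of length 4: r = 4·(1/2)^4 = 1/4).
r to a half-sibling = 0.25 (half-sibs share one parent — one path of length 2: r = (1/2)^2 = 1/4).
r to a first cousin = 1/8 (first cousins share one grandparent pair — two paths of length 4: r = 2·(1/2)^4 = 1/8).
Summing one r·B term per recipient: 3·0.25·0.379 + 4·0.25·0.241 + 1·0.25·0.0311 + 4·0.125·0.503 = 0.784525.

0.784525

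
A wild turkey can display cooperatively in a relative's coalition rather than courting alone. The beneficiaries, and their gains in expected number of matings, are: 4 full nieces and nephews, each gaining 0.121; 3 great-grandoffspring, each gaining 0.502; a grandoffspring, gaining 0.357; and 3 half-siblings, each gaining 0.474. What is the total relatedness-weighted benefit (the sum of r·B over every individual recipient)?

0.754

r to a full niece or nephew = 0.25 (full aunt/uncle↔niece/nephew: two paths of length 3 through the shared grandparent pair: r = 2·(1/2)^3 = 1/4).
r to a great-grandoffspring = 0.125 (three parent–offspring links: r = (1/2)^3 = 1/8).
r to a grandoffspring = 0.25 (two parent–offspring links: r = (1/2)^2 = 1/4).
r to a half-sibling = 0.25 (half-sibs share one parent — one path of length 2: r = (1/2)^2 = 1/4).
Summing one r·B term per recipient: 4·0.25·0.121 + 3·0.125·0.502 + 1·0.25·0.357 + 3·0.25·0.474 = 0.754.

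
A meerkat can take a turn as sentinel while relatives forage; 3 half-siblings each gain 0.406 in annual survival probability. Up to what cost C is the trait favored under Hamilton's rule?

r to a half-sibling = 1/4 (half-sibs share one parent — one path of length 2: r = (1/2)^2 = 1/4).
Hamilton's rule: n·r·B > C, so the trait is favored while C < n·r·B = 3·0.25·0.406 = 0.3045.

0.3045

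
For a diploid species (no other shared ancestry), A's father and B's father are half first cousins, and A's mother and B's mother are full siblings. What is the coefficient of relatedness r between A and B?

0.140625

Independent pedigree routes through distinct common ancestors add.
A and B are related in two ways: half second cousins through their fathers (r = 1/64) and first cousins through their mothers (r = 1/8).
r = 1/64 + 1/8 = 0.140625.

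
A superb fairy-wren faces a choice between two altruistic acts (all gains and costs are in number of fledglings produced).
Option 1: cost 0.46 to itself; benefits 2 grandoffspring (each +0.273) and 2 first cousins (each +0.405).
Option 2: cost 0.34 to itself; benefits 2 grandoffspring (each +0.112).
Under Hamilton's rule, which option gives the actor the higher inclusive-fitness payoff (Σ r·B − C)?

Option 1: r to a grandoffspring = 0.25.
Option 1: r to a first cousin = 0.125.
Option 1: Σ r·B − C = (2·0.25·0.273 + 2·0.125·0.405) − 0.46 = -0.22225.
Option 2: r to a grandoffspring = 0.25.
Option 2: Σ r·B − C = (2·0.25·0.112) − 0.34 = -0.284.
Option 1 has the higher net inclusive-fitness payoff.

Option 1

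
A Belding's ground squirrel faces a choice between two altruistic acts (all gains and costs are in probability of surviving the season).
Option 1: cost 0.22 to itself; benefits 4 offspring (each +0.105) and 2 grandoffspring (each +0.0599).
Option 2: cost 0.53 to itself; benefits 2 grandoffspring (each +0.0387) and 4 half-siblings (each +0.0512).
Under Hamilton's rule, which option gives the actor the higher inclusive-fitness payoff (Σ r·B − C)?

Option 1

Option 1: r to an offspring = 0.5.
Option 1: r to a grandoffspring = 0.25.
Option 1: Σ r·B − C = (4·0.5·0.105 + 2·0.25·0.0599) − 0.22 = 0.01995.
Option 2: r to a grandoffspring = 0.25.
Option 2: r to a half-sibling = 0.25.
Option 2: Σ r·B − C = (2·0.25·0.0387 + 4·0.25·0.0512) − 0.53 = -0.45945.
Option 1 has the higher net inclusive-fitness payoff.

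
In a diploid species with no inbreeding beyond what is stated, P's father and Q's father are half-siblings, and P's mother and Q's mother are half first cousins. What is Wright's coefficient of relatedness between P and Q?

Relatedness sums over independent paths through distinct common ancestors.
P and Q are related in two ways: half first cousins through their fathers (r = 1/16) and half second cousins through their mothers (r = 1/64).
r = 1/16 + 1/64 = 0.078125.

0.078125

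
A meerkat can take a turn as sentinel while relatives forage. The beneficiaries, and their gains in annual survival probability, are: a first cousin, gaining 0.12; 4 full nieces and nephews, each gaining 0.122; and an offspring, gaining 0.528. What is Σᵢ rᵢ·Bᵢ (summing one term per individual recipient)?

r to a first cousin = 1/8 (first cousins share one grandparent pair — two paths of length 4: r = 2·(1/2)^4 = 1/8).
r to a full niece or nephew = 0.25 (full aunt/uncle↔niece/nephew: two paths of length 3 through the shared grandparent pair: r = 2·(1/2)^3 = 1/4).
r to an offspring = 1/2 (one parent–offspring link: r = (1/2)^1 = 1/2).
Summing one r·B term per recipient: 1·0.125·0.12 + 4·0.25·0.122 + 1·0.5·0.528 = 0.401.

0.401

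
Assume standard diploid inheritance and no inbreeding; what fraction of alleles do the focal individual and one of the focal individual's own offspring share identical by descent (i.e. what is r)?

0.5

Each parent–offspring link contributes a factor of 1/2, and independent paths through distinct common ancestors add.
One parent–offspring link: r = (1/2)^1 = 1/2.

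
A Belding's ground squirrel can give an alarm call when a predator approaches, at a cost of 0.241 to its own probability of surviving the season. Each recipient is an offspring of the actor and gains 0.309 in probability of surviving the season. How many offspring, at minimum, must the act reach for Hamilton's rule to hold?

2

r to an offspring = 1/2 (one parent–offspring link: r = (1/2)^1 = 1/2).
Hamilton's rule: n·r·B > C  ⇒  n > C/(r·B) = 0.241/(0.5·0.309) = 1.56.
The smallest integer exceeding 1.56 is 2.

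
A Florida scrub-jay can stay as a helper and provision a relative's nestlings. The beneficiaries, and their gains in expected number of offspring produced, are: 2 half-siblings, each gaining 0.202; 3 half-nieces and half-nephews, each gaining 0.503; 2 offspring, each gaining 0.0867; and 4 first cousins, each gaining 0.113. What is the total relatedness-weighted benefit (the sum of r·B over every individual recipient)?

0.432825

r to a half-sibling = 1/4 (half-sibs share one parent — one path of length 2: r = (1/2)^2 = 1/4).
r to a half-niece or half-nephew = 0.125 (half-aunt/uncle↔niece/nephew: one path of length 3: r = (1/2)^3 = 1/8).
r to an offspring = 0.5 (one parent–offspring link: r = (1/2)^1 = 1/2).
r to a first cousin = 0.125 (first cousins share one grandparent pair — two paths of length 4: r = 2·(1/2)^4 = 1/8).
Summing one r·B term per recipient: 2·0.25·0.202 + 3·0.125·0.503 + 2·0.5·0.0867 + 4·0.125·0.113 = 0.432825.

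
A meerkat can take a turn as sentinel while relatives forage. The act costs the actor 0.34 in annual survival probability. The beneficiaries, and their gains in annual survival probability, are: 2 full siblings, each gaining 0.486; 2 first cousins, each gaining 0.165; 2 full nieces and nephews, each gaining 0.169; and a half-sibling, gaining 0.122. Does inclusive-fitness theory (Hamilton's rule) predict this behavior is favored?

Hamilton's rule: the trait is favored when the sum of r·B over every recipient exceeds the actor's cost C.
r to a full sibling = 0.5 (full sibs share both parents — two paths of length 2: r = 2·(1/2)^2 = 1/2).
r to a first cousin = 0.125 (first cousins share one grandparent pair — two paths of length 4: r = 2·(1/2)^4 = 1/8).
r to a full niece or nephew = 1/4 (full aunt/uncle↔niece/nephew: two paths of length 3 through the shared grandparent pair: r = 2·(1/2)^3 = 1/4).
r to a half-sibling = 0.25 (half-sibs share one parent — one path of length 2: r = (1/2)^2 = 1/4).
Summing one r·B term per recipient: 2·0.5·0.486 + 2·0.125·0.165 + 2·0.25·0.169 + 1·0.25·0.122 = 0.64225.
0.64225 > 0.34: the indirect benefit exceeds the cost.

Yes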